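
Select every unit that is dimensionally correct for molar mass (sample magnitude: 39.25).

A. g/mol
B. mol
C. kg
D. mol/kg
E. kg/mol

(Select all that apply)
A, E

molar mass has SI base units: kg / mol

Checking each option against kg / mol:
  A. g/mol: ✓ matches
  B. mol: ✗ does not match
  C. kg: ✗ does not match
  D. mol/kg: ✗ does not match
  E. kg/mol: ✓ matches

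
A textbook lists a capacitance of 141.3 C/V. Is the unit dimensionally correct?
Yes

capacitance has SI base units: A^2 * s^4 / (kg * m^2)
C/V reduces to the same SI base units, so it is a valid unit for capacitance.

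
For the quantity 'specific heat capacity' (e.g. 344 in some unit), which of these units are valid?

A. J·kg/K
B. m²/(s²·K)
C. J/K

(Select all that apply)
B

specific heat capacity has SI base units: m^2 / (s^2 * K)

Checking each option against m^2 / (s^2 * K):
  A. J·kg/K: ✗ does not match
  B. m²/(s²·K): ✓ matches
  C. J/K: ✗ does not match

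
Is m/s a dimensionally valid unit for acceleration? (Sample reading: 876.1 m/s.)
No

acceleration has SI base units: m / s^2
m/s does NOT reduce to m / s^2; a valid unit for acceleration would be e.g. m/s².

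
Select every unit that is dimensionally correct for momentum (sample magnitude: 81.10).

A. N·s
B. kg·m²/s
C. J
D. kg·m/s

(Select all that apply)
A, D

momentum has SI base units: kg * m / s

Checking each option against kg * m / s:
  A. N·s: ✓ matches
  B. kg·m²/s: ✗ does not match
  C. J: ✗ does not match
  D. kg·m/s: ✓ matches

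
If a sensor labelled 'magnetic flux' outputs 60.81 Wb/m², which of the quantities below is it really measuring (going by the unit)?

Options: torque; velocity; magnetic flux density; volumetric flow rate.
magnetic flux density

magnetic flux should have units dimensionally equivalent to kg * m^2 / (A * s^2) (e.g. Wb).
The given unit 'Wb/m²' reduces to kg / (A * s^2). Of the listed options, that is the dimensionality of magnetic flux density.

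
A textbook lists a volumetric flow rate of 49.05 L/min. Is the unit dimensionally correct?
Yes

volumetric flow rate has SI base units: m^3 / s
L/min reduces to the same SI base units, so it is a valid unit for volumetric flow rate.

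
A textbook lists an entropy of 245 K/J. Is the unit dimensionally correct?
No

entropy has SI base units: kg * m^2 / (s^2 * K)
K/J does NOT reduce to kg * m^2 / (s^2 * K); a valid unit for entropy would be e.g. J/K.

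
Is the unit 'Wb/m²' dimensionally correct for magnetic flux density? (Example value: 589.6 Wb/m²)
Yes

magnetic flux density has SI base units: kg / (A * s^2)
Wb/m² reduces to the same SI base units, so it is a valid unit for magnetic flux density.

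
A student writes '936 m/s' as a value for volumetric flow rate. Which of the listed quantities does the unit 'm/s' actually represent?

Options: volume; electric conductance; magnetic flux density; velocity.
velocity

volumetric flow rate should have units dimensionally equivalent to m^3 / s (e.g. m³/s).
The given unit 'm/s' reduces to m / s. Of the listed options, that is the dimensionality of velocity.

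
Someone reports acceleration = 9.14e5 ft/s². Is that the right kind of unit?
Yes

acceleration has SI base units: m / s^2
ft/s² reduces to the same SI base units, so it is a valid unit for acceleration.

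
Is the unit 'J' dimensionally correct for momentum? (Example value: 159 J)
No

momentum has SI base units: kg * m / s
J does NOT reduce to kg * m / s; a valid unit for momentum would be e.g. kg·m/s.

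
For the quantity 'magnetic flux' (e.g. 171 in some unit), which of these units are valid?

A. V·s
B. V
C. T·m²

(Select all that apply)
A, C

magnetic flux has SI base units: kg * m^2 / (A * s^2)

Checking each option against kg * m^2 / (A * s^2):
  A. V·s: ✓ matches
  B. V: ✗ does not match
  C. T·m²: ✓ matches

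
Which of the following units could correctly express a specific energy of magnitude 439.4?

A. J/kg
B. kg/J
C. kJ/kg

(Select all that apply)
A, C

specific energy has SI base units: m^2 / s^2

Checking each option against m^2 / s^2:
  A. J/kg: ✓ matches
  B. kg/J: ✗ does not match
  C. kJ/kg: ✓ matches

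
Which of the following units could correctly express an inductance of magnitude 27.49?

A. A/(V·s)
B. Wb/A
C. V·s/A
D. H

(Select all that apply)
B, C, D

inductance has SI base units: kg * m^2 / (A^2 * s^2)

Checking each option against kg * m^2 / (A^2 * s^2):
  A. A/(V·s): ✗ does not match
  B. Wb/A: ✓ matches
  C. V·s/A: ✓ matches
  D. H: ✓ matches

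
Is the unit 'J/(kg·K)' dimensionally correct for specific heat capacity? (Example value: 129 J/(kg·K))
Yes

specific heat capacity has SI base units: m^2 / (s^2 * K)
J/(kg·K) reduces to the same SI base units, so it is a valid unit for specific heat capacity.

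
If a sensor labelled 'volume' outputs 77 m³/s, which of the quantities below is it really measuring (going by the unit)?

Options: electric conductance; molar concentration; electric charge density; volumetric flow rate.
volumetric flow rate

volume should have units dimensionally equivalent to m^3 (e.g. m³).
The given unit 'm³/s' reduces to m^3 / s. Of the listed options, that is the dimensionality of volumetric flow rate.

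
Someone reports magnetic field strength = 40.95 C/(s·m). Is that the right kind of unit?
Yes

magnetic field strength has SI base units: A / m
C/(s·m) reduces to the same SI base units, so it is a valid unit for magnetic field strength.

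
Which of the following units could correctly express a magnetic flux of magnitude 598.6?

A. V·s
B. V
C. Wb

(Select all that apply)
A, C

magnetic flux has SI base units: kg * m^2 / (A * s^2)

Checking each option against kg * m^2 / (A * s^2):
  A. V·s: ✓ matches
  B. V: ✗ does not match
  C. Wb: ✓ matches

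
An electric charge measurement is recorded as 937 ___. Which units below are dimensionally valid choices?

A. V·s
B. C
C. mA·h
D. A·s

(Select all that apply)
B, C, D

electric charge has SI base units: A * s

Checking each option against A * s:
  A. V·s: ✗ does not match
  B. C: ✓ matches
  C. mA·h: ✓ matches
  D. A·s: ✓ matches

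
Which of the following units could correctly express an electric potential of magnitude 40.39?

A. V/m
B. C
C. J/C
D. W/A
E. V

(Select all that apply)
C, D, E

electric potential has SI base units: kg * m^2 / (A * s^3)

Checking each option against kg * m^2 / (A * s^3):
  A. V/m: ✗ does not match
  B. C: ✗ does not match
  C. J/C: ✓ matches
  D. W/A: ✓ matches
  E. V: ✓ matches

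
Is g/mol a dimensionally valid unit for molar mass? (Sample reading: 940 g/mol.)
Yes

molar mass has SI base units: kg / mol
g/mol reduces to the same SI base units, so it is a valid unit for molar mass.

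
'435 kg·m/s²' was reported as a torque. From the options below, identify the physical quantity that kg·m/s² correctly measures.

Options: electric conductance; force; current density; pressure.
force

torque should have units dimensionally equivalent to kg * m^2 / s^2 (e.g. N·m).
The given unit 'kg·m/s²' reduces to kg * m / s^2. Of the listed options, that is the dimensionality of force.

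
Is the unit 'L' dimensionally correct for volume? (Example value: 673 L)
Yes

volume has SI base units: m^3
L reduces to the same SI base units, so it is a valid unit for volume.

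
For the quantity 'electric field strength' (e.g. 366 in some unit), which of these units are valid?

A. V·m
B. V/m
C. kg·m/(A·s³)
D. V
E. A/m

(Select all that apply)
B, C

electric field strength has SI base units: kg * m / (A * s^3)

Checking each option against kg * m / (A * s^3):
  A. V·m: ✗ does not match
  B. V/m: ✓ matches
  C. kg·m/(A·s³): ✓ matches
  D. V: ✗ does not match
  E. A/m: ✗ does not match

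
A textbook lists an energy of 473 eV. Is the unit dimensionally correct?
Yes

energy has SI base units: kg * m^2 / s^2
eV reduces to the same SI base units, so it is a valid unit for energy.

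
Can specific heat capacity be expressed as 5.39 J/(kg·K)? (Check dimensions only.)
Yes

specific heat capacity has SI base units: m^2 / (s^2 * K)
J/(kg·K) reduces to the same SI base units, so it is a valid unit for specific heat capacity.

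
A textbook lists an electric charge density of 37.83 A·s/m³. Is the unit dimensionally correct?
Yes

electric charge density has SI base units: A * s / m^3
A·s/m³ reduces to the same SI base units, so it is a valid unit for electric charge density.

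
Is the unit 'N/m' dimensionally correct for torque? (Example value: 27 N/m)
No

torque has SI base units: kg * m^2 / s^2
N/m does NOT reduce to kg * m^2 / s^2; a valid unit for torque would be e.g. N·m.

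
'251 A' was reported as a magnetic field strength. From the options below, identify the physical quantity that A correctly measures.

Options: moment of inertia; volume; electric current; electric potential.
electric current

magnetic field strength should have units dimensionally equivalent to A / m (e.g. A/m).
The given unit 'A' reduces to A. Of the listed options, that is the dimensionality of electric current.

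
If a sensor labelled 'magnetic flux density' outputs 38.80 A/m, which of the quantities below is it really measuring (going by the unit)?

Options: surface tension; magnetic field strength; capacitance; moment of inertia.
magnetic field strength

magnetic flux density should have units dimensionally equivalent to kg / (A * s^2) (e.g. T).
The given unit 'A/m' reduces to A / m. Of the listed options, that is the dimensionality of magnetic field strength.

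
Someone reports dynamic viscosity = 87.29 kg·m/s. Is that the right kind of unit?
No

dynamic viscosity has SI base units: kg / (m * s)
kg·m/s does NOT reduce to kg / (m * s); a valid unit for dynamic viscosity would be e.g. Pa·s.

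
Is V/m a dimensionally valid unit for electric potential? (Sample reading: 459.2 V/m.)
No

electric potential has SI base units: kg * m^2 / (A * s^3)
V/m does NOT reduce to kg * m^2 / (A * s^3); a valid unit for electric potential would be e.g. V.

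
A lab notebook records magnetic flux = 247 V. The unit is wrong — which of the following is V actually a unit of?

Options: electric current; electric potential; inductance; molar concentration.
electric potential

magnetic flux should have units dimensionally equivalent to kg * m^2 / (A * s^2) (e.g. Wb).
The given unit 'V' reduces to kg * m^2 / (A * s^3). Of the listed options, that is the dimensionality of electric potential.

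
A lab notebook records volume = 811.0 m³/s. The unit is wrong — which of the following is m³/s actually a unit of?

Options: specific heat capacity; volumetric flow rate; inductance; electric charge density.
volumetric flow rate

volume should have units dimensionally equivalent to m^3 (e.g. m³).
The given unit 'm³/s' reduces to m^3 / s. Of the listed options, that is the dimensionality of volumetric flow rate.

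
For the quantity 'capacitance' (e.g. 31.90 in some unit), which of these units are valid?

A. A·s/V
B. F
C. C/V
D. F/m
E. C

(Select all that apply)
A, B, C

capacitance has SI base units: A^2 * s^4 / (kg * m^2)

Checking each option against A^2 * s^4 / (kg * m^2):
  A. A·s/V: ✓ matches
  B. F: ✓ matches
  C. C/V: ✓ matches
  D. F/m: ✗ does not match
  E. C: ✗ does not match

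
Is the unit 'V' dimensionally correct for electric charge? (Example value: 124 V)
No

electric charge has SI base units: A * s
V does NOT reduce to A * s; a valid unit for electric charge would be e.g. C.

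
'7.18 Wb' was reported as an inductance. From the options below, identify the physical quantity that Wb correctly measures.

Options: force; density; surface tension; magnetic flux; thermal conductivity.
magnetic flux

inductance should have units dimensionally equivalent to kg * m^2 / (A^2 * s^2) (e.g. H).
The given unit 'Wb' reduces to kg * m^2 / (A * s^2). Of the listed options, that is the dimensionality of magnetic flux.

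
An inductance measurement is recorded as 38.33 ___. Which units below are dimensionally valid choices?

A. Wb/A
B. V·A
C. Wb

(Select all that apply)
A

inductance has SI base units: kg * m^2 / (A^2 * s^2)

Checking each option against kg * m^2 / (A^2 * s^2):
  A. Wb/A: ✓ matches
  B. V·A: ✗ does not match
  C. Wb: ✗ does not match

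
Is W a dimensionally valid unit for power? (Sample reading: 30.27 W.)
Yes

power has SI base units: kg * m^2 / s^3
W reduces to the same SI base units, so it is a valid unit for power.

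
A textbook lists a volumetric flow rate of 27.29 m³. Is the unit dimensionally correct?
No

volumetric flow rate has SI base units: m^3 / s
m³ does NOT reduce to m^3 / s; a valid unit for volumetric flow rate would be e.g. m³/s.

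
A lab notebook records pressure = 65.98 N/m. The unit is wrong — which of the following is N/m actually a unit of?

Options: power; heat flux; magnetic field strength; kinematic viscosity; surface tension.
surface tension

pressure should have units dimensionally equivalent to kg / (m * s^2) (e.g. Pa).
The given unit 'N/m' reduces to kg / s^2. Of the listed options, that is the dimensionality of surface tension.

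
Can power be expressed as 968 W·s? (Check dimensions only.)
No

power has SI base units: kg * m^2 / s^3
W·s does NOT reduce to kg * m^2 / s^3; a valid unit for power would be e.g. W.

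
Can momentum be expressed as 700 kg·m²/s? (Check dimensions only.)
No

momentum has SI base units: kg * m / s
kg·m²/s does NOT reduce to kg * m / s; a valid unit for momentum would be e.g. kg·m/s.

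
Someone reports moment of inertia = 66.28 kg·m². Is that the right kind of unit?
Yes

moment of inertia has SI base units: kg * m^2
kg·m² reduces to the same SI base units, so it is a valid unit for moment of inertia.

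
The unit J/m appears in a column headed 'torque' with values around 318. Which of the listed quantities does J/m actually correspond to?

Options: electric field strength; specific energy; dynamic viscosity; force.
force

torque should have units dimensionally equivalent to kg * m^2 / s^2 (e.g. N·m).
The given unit 'J/m' reduces to kg * m / s^2. Of the listed options, that is the dimensionality of force.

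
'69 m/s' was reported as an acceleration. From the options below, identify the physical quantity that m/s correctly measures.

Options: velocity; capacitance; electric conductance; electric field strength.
velocity

acceleration should have units dimensionally equivalent to m / s^2 (e.g. m/s²).
The given unit 'm/s' reduces to m / s. Of the listed options, that is the dimensionality of velocity.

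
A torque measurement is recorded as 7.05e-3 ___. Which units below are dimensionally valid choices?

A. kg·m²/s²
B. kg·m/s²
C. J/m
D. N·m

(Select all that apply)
A, D

torque has SI base units: kg * m^2 / s^2

Checking each option against kg * m^2 / s^2:
  A. kg·m²/s²: ✓ matches
  B. kg·m/s²: ✗ does not match
  C. J/m: ✗ does not match
  D. N·m: ✓ matches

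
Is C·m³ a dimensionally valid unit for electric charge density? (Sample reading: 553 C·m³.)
No

electric charge density has SI base units: A * s / m^3
C·m³ does NOT reduce to A * s / m^3; a valid unit for electric charge density would be e.g. C/m³.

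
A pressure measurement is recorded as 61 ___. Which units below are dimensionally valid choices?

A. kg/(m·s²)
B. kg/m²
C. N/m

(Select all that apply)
A

pressure has SI base units: kg / (m * s^2)

Checking each option against kg / (m * s^2):
  A. kg/(m·s²): ✓ matches
  B. kg/m²: ✗ does not match
  C. N/m: ✗ does not match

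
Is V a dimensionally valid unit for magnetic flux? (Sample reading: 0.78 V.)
No

magnetic flux has SI base units: kg * m^2 / (A * s^2)
V does NOT reduce to kg * m^2 / (A * s^2); a valid unit for magnetic flux would be e.g. Wb.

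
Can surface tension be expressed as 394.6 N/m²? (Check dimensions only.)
No

surface tension has SI base units: kg / s^2
N/m² does NOT reduce to kg / s^2; a valid unit for surface tension would be e.g. N/m.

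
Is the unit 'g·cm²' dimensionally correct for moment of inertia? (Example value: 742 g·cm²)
Yes

moment of inertia has SI base units: kg * m^2
g·cm² reduces to the same SI base units, so it is a valid unit for moment of inertia.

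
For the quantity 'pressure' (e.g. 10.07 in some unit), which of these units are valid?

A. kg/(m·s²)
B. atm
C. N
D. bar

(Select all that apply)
A, B, D

pressure has SI base units: kg / (m * s^2)

Checking each option against kg / (m * s^2):
  A. kg/(m·s²): ✓ matches
  B. atm: ✓ matches
  C. N: ✗ does not match
  D. bar: ✓ matches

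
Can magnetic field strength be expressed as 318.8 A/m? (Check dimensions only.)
Yes

magnetic field strength has SI base units: A / m
A/m reduces to the same SI base units, so it is a valid unit for magnetic field strength.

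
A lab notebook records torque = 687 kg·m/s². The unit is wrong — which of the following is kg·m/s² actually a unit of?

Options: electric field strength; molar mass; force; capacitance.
force

torque should have units dimensionally equivalent to kg * m^2 / s^2 (e.g. N·m).
The given unit 'kg·m/s²' reduces to kg * m / s^2. Of the listed options, that is the dimensionality of force.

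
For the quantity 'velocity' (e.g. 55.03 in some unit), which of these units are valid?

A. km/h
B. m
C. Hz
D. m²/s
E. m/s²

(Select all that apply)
A

velocity has SI base units: m / s

Checking each option against m / s:
  A. km/h: ✓ matches
  B. m: ✗ does not match
  C. Hz: ✗ does not match
  D. m²/s: ✗ does not match
  E. m/s²: ✗ does not match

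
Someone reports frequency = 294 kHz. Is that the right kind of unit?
Yes

frequency has SI base units: 1 / s
kHz reduces to the same SI base units, so it is a valid unit for frequency.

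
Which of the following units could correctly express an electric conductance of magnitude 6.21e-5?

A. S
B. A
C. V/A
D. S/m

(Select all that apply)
A

electric conductance has SI base units: A^2 * s^3 / (kg * m^2)

Checking each option against A^2 * s^3 / (kg * m^2):
  A. S: ✓ matches
  B. A: ✗ does not match
  C. V/A: ✗ does not match
  D. S/m: ✗ does not match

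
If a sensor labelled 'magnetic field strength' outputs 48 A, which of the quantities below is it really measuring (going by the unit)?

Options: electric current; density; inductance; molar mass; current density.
electric current

magnetic field strength should have units dimensionally equivalent to A / m (e.g. A/m).
The given unit 'A' reduces to A. Of the listed options, that is the dimensionality of electric current.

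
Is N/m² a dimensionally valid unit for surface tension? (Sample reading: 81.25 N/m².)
No

surface tension has SI base units: kg / s^2
N/m² does NOT reduce to kg / s^2; a valid unit for surface tension would be e.g. N/m.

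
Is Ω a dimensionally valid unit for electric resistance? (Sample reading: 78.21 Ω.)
Yes

electric resistance has SI base units: kg * m^2 / (A^2 * s^3)
Ω reduces to the same SI base units, so it is a valid unit for electric resistance.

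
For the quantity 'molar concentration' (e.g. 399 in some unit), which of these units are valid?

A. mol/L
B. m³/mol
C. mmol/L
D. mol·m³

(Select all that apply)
A, C

molar concentration has SI base units: mol / m^3

Checking each option against mol / m^3:
  A. mol/L: ✓ matches
  B. m³/mol: ✗ does not match
  C. mmol/L: ✓ matches
  D. mol·m³: ✗ does not match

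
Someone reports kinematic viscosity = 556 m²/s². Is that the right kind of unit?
No

kinematic viscosity has SI base units: m^2 / s
m²/s² does NOT reduce to m^2 / s; a valid unit for kinematic viscosity would be e.g. m²/s.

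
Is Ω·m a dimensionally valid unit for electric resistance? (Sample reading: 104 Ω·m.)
No

electric resistance has SI base units: kg * m^2 / (A^2 * s^3)
Ω·m does NOT reduce to kg * m^2 / (A^2 * s^3); a valid unit for electric resistance would be e.g. Ω.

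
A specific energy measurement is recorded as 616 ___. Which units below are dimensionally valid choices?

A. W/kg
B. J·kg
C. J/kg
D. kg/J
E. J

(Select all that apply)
C

specific energy has SI base units: m^2 / s^2

Checking each option against m^2 / s^2:
  A. W/kg: ✗ does not match
  B. J·kg: ✗ does not match
  C. J/kg: ✓ matches
  D. kg/J: ✗ does not match
  E. J: ✗ does not match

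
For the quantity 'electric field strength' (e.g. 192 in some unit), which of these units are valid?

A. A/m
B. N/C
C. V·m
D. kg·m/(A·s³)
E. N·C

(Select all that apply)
B, D

electric field strength has SI base units: kg * m / (A * s^3)

Checking each option against kg * m / (A * s^3):
  A. A/m: ✗ does not match
  B. N/C: ✓ matches
  C. V·m: ✗ does not match
  D. kg·m/(A·s³): ✓ matches
  E. N·C: ✗ does not match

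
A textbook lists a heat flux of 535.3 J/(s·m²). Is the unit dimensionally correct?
Yes

heat flux has SI base units: kg / s^3
J/(s·m²) reduces to the same SI base units, so it is a valid unit for heat flux.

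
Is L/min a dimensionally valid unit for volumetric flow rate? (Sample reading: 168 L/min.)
Yes

volumetric flow rate has SI base units: m^3 / s
L/min reduces to the same SI base units, so it is a valid unit for volumetric flow rate.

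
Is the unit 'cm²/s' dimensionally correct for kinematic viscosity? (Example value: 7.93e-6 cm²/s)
Yes

kinematic viscosity has SI base units: m^2 / s
cm²/s reduces to the same SI base units, so it is a valid unit for kinematic viscosity.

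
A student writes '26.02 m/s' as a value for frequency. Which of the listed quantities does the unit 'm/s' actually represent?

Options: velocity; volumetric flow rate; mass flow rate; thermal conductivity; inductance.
velocity

frequency should have units dimensionally equivalent to 1 / s (e.g. Hz).
The given unit 'm/s' reduces to m / s. Of the listed options, that is the dimensionality of velocity.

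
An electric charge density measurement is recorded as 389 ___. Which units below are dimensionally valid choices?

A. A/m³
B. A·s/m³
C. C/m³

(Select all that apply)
B, C

electric charge density has SI base units: A * s / m^3

Checking each option against A * s / m^3:
  A. A/m³: ✗ does not match
  B. A·s/m³: ✓ matches
  C. C/m³: ✓ matches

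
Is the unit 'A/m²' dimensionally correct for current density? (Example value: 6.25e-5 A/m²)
Yes

current density has SI base units: A / m^2
A/m² reduces to the same SI base units, so it is a valid unit for current density.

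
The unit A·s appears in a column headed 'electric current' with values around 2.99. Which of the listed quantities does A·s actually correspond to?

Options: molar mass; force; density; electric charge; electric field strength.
electric charge

electric current should have units dimensionally equivalent to A (e.g. A).
The given unit 'A·s' reduces to A * s. Of the listed options, that is the dimensionality of electric charge.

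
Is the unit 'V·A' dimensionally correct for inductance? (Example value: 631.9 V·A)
No

inductance has SI base units: kg * m^2 / (A^2 * s^2)
V·A does NOT reduce to kg * m^2 / (A^2 * s^2); a valid unit for inductance would be e.g. H.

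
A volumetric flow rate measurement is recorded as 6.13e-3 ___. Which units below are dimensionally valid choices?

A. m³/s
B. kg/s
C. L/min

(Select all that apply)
A, C

volumetric flow rate has SI base units: m^3 / s

Checking each option against m^3 / s:
  A. m³/s: ✓ matches
  B. kg/s: ✗ does not match
  C. L/min: ✓ matches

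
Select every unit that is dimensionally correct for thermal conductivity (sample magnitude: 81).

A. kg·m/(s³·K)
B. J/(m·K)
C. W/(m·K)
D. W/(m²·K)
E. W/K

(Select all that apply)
A, C

thermal conductivity has SI base units: kg * m / (s^3 * K)

Checking each option against kg * m / (s^3 * K):
  A. kg·m/(s³·K): ✓ matches
  B. J/(m·K): ✗ does not match
  C. W/(m·K): ✓ matches
  D. W/(m²·K): ✗ does not match
  E. W/K: ✗ does not match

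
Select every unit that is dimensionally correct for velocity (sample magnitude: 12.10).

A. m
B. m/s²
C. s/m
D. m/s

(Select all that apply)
D

velocity has SI base units: m / s

Checking each option against m / s:
  A. m: ✗ does not match
  B. m/s²: ✗ does not match
  C. s/m: ✗ does not match
  D. m/s: ✓ matches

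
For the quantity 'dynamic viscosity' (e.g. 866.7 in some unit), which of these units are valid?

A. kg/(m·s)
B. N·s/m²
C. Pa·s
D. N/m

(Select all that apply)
A, B, C

dynamic viscosity has SI base units: kg / (m * s)

Checking each option against kg / (m * s):
  A. kg/(m·s): ✓ matches
  B. N·s/m²: ✓ matches
  C. Pa·s: ✓ matches
  D. N/m: ✗ does not match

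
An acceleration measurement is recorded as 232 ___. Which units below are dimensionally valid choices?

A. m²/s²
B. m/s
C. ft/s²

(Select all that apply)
C

acceleration has SI base units: m / s^2

Checking each option against m / s^2:
  A. m²/s²: ✗ does not match
  B. m/s: ✗ does not match
  C. ft/s²: ✓ matches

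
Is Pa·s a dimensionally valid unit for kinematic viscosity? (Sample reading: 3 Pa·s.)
No

kinematic viscosity has SI base units: m^2 / s
Pa·s does NOT reduce to m^2 / s; a valid unit for kinematic viscosity would be e.g. m²/s.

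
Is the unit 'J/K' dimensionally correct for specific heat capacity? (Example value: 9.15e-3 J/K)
No

specific heat capacity has SI base units: m^2 / (s^2 * K)
J/K does NOT reduce to m^2 / (s^2 * K); a valid unit for specific heat capacity would be e.g. J/(kg·K).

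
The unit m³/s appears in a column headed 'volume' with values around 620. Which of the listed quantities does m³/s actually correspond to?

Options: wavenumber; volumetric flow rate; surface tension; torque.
volumetric flow rate

volume should have units dimensionally equivalent to m^3 (e.g. m³).
The given unit 'm³/s' reduces to m^3 / s. Of the listed options, that is the dimensionality of volumetric flow rate.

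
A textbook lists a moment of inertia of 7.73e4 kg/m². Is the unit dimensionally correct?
No

moment of inertia has SI base units: kg * m^2
kg/m² does NOT reduce to kg * m^2; a valid unit for moment of inertia would be e.g. kg·m².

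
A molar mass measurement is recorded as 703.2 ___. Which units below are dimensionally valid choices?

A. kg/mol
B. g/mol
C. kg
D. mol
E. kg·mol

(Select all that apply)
A, B

molar mass has SI base units: kg / mol

Checking each option against kg / mol:
  A. kg/mol: ✓ matches
  B. g/mol: ✓ matches
  C. kg: ✗ does not match
  D. mol: ✗ does not match
  E. kg·mol: ✗ does not match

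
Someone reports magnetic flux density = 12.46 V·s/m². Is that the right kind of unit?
Yes

magnetic flux density has SI base units: kg / (A * s^2)
V·s/m² reduces to the same SI base units, so it is a valid unit for magnetic flux density.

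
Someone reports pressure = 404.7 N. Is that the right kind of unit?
No

pressure has SI base units: kg / (m * s^2)
N does NOT reduce to kg / (m * s^2); a valid unit for pressure would be e.g. Pa.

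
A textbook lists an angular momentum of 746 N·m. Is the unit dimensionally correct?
No

angular momentum has SI base units: kg * m^2 / s
N·m does NOT reduce to kg * m^2 / s; a valid unit for angular momentum would be e.g. kg·m²/s.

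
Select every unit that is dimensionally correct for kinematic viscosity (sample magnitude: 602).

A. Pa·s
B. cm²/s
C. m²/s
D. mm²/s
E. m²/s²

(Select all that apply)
B, C, D

kinematic viscosity has SI base units: m^2 / s

Checking each option against m^2 / s:
  A. Pa·s: ✗ does not match
  B. cm²/s: ✓ matches
  C. m²/s: ✓ matches
  D. mm²/s: ✓ matches
  E. m²/s²: ✗ does not match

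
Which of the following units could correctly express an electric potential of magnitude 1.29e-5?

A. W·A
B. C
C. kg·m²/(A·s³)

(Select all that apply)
C

electric potential has SI base units: kg * m^2 / (A * s^3)

Checking each option against kg * m^2 / (A * s^3):
  A. W·A: ✗ does not match
  B. C: ✗ does not match
  C. kg·m²/(A·s³): ✓ matches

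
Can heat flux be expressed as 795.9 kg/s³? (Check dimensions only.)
Yes

heat flux has SI base units: kg / s^3
kg/s³ reduces to the same SI base units, so it is a valid unit for heat flux.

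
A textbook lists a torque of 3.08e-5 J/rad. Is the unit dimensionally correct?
Yes

torque has SI base units: kg * m^2 / s^2
J/rad reduces to the same SI base units, so it is a valid unit for torque.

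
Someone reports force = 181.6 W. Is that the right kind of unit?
No

force has SI base units: kg * m / s^2
W does NOT reduce to kg * m / s^2; a valid unit for force would be e.g. N.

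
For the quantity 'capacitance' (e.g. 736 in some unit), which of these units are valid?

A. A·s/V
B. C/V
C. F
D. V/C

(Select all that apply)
A, B, C

capacitance has SI base units: A^2 * s^4 / (kg * m^2)

Checking each option against A^2 * s^4 / (kg * m^2):
  A. A·s/V: ✓ matches
  B. C/V: ✓ matches
  C. F: ✓ matches
  D. V/C: ✗ does not match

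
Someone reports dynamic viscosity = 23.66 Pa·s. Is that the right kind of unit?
Yes

dynamic viscosity has SI base units: kg / (m * s)
Pa·s reduces to the same SI base units, so it is a valid unit for dynamic viscosity.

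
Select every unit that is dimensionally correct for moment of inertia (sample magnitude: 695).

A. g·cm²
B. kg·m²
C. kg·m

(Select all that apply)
A, B

moment of inertia has SI base units: kg * m^2

Checking each option against kg * m^2:
  A. g·cm²: ✓ matches
  B. kg·m²: ✓ matches
  C. kg·m: ✗ does not match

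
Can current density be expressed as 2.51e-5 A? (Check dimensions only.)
No

current density has SI base units: A / m^2
A does NOT reduce to A / m^2; a valid unit for current density would be e.g. A/m².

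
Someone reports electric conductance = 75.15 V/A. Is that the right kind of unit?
No

electric conductance has SI base units: A^2 * s^3 / (kg * m^2)
V/A does NOT reduce to A^2 * s^3 / (kg * m^2); a valid unit for electric conductance would be e.g. S.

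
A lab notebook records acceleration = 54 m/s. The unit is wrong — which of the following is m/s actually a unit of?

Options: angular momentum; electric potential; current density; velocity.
velocity

acceleration should have units dimensionally equivalent to m / s^2 (e.g. m/s²).
The given unit 'm/s' reduces to m / s. Of the listed options, that is the dimensionality of velocity.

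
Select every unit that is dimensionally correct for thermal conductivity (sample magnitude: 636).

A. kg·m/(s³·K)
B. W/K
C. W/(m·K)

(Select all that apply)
A, C

thermal conductivity has SI base units: kg * m / (s^3 * K)

Checking each option against kg * m / (s^3 * K):
  A. kg·m/(s³·K): ✓ matches
  B. W/K: ✗ does not match
  C. W/(m·K): ✓ matches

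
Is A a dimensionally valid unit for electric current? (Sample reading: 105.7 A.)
Yes

electric current has SI base units: A
A reduces to the same SI base units, so it is a valid unit for electric current.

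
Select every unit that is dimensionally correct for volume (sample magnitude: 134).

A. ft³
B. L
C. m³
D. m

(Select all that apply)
A, B, C

volume has SI base units: m^3

Checking each option against m^3:
  A. ft³: ✓ matches
  B. L: ✓ matches
  C. m³: ✓ matches
  D. m: ✗ does not match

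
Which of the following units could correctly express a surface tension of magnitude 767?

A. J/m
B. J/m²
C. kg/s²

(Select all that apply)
B, C

surface tension has SI base units: kg / s^2

Checking each option against kg / s^2:
  A. J/m: ✗ does not match
  B. J/m²: ✓ matches
  C. kg/s²: ✓ matches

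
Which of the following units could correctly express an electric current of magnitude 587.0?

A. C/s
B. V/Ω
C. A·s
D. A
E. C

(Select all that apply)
A, B, D

electric current has SI base units: A

Checking each option against A:
  A. C/s: ✓ matches
  B. V/Ω: ✓ matches
  C. A·s: ✗ does not match
  D. A: ✓ matches
  E. C: ✗ does not match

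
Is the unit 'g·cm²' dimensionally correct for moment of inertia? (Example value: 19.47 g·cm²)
Yes

moment of inertia has SI base units: kg * m^2
g·cm² reduces to the same SI base units, so it is a valid unit for moment of inertia.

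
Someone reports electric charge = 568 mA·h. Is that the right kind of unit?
Yes

electric charge has SI base units: A * s
mA·h reduces to the same SI base units, so it is a valid unit for electric charge.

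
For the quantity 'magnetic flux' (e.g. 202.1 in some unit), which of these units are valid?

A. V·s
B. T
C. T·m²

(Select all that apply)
A, C

magnetic flux has SI base units: kg * m^2 / (A * s^2)

Checking each option against kg * m^2 / (A * s^2):
  A. V·s: ✓ matches
  B. T: ✗ does not match
  C. T·m²: ✓ matches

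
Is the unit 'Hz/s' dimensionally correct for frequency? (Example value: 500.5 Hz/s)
No

frequency has SI base units: 1 / s
Hz/s does NOT reduce to 1 / s; a valid unit for frequency would be e.g. Hz.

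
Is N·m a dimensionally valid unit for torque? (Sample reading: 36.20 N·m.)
Yes

torque has SI base units: kg * m^2 / s^2
N·m reduces to the same SI base units, so it is a valid unit for torque.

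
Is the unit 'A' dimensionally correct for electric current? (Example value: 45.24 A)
Yes

electric current has SI base units: A
A reduces to the same SI base units, so it is a valid unit for electric current.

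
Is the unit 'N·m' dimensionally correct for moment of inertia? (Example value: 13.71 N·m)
No

moment of inertia has SI base units: kg * m^2
N·m does NOT reduce to kg * m^2; a valid unit for moment of inertia would be e.g. kg·m².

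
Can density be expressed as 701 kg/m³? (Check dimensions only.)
Yes

density has SI base units: kg / m^3
kg/m³ reduces to the same SI base units, so it is a valid unit for density.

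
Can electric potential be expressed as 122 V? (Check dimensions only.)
Yes

electric potential has SI base units: kg * m^2 / (A * s^3)
V reduces to the same SI base units, so it is a valid unit for electric potential.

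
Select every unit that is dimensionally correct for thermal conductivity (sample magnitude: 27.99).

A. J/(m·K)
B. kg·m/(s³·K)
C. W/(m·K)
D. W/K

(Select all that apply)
B, C

thermal conductivity has SI base units: kg * m / (s^3 * K)

Checking each option against kg * m / (s^3 * K):
  A. J/(m·K): ✗ does not match
  B. kg·m/(s³·K): ✓ matches
  C. W/(m·K): ✓ matches
  D. W/K: ✗ does not match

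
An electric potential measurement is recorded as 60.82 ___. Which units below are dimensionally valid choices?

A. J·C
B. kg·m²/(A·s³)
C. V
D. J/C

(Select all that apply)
B, C, D

electric potential has SI base units: kg * m^2 / (A * s^3)

Checking each option against kg * m^2 / (A * s^3):
  A. J·C: ✗ does not match
  B. kg·m²/(A·s³): ✓ matches
  C. V: ✓ matches
  D. J/C: ✓ matches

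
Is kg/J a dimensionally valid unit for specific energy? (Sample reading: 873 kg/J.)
No

specific energy has SI base units: m^2 / s^2
kg/J does NOT reduce to m^2 / s^2; a valid unit for specific energy would be e.g. J/kg.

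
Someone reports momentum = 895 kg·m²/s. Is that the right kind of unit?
No

momentum has SI base units: kg * m / s
kg·m²/s does NOT reduce to kg * m / s; a valid unit for momentum would be e.g. kg·m/s.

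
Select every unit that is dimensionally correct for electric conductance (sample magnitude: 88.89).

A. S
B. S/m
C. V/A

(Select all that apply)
A

electric conductance has SI base units: A^2 * s^3 / (kg * m^2)

Checking each option against A^2 * s^3 / (kg * m^2):
  A. S: ✓ matches
  B. S/m: ✗ does not match
  C. V/A: ✗ does not match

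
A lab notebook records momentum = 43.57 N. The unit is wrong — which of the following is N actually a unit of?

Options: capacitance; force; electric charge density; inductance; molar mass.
force

momentum should have units dimensionally equivalent to kg * m / s (e.g. kg·m/s).
The given unit 'N' reduces to kg * m / s^2. Of the listed options, that is the dimensionality of force.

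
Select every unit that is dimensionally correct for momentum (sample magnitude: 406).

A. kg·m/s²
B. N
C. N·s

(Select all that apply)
C

momentum has SI base units: kg * m / s

Checking each option against kg * m / s:
  A. kg·m/s²: ✗ does not match
  B. N: ✗ does not match
  C. N·s: ✓ matches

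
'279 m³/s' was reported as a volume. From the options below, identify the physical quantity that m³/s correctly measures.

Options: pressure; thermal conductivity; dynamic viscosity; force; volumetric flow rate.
volumetric flow rate

volume should have units dimensionally equivalent to m^3 (e.g. m³).
The given unit 'm³/s' reduces to m^3 / s. Of the listed options, that is the dimensionality of volumetric flow rate.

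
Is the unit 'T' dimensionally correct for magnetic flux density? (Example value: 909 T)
Yes

magnetic flux density has SI base units: kg / (A * s^2)
T reduces to the same SI base units, so it is a valid unit for magnetic flux density.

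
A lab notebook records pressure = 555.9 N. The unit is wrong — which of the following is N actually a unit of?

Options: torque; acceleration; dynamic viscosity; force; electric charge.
force

pressure should have units dimensionally equivalent to kg / (m * s^2) (e.g. Pa).
The given unit 'N' reduces to kg * m / s^2. Of the listed options, that is the dimensionality of force.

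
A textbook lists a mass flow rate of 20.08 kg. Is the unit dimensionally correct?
No

mass flow rate has SI base units: kg / s
kg does NOT reduce to kg / s; a valid unit for mass flow rate would be e.g. kg/s.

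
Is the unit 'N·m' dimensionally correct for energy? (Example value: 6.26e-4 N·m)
Yes

energy has SI base units: kg * m^2 / s^2
N·m reduces to the same SI base units, so it is a valid unit for energy.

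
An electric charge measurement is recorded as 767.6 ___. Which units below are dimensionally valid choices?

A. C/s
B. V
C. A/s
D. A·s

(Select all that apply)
D

electric charge has SI base units: A * s

Checking each option against A * s:
  A. C/s: ✗ does not match
  B. V: ✗ does not match
  C. A/s: ✗ does not match
  D. A·s: ✓ matches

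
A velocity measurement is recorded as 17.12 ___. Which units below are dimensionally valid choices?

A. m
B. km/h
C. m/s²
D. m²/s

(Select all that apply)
B

velocity has SI base units: m / s

Checking each option against m / s:
  A. m: ✗ does not match
  B. km/h: ✓ matches
  C. m/s²: ✗ does not match
  D. m²/s: ✗ does not match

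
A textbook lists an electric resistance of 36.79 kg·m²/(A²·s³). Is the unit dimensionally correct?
Yes

electric resistance has SI base units: kg * m^2 / (A^2 * s^3)
kg·m²/(A²·s³) reduces to the same SI base units, so it is a valid unit for electric resistance.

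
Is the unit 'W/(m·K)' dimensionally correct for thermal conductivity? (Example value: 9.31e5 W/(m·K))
Yes

thermal conductivity has SI base units: kg * m / (s^3 * K)
W/(m·K) reduces to the same SI base units, so it is a valid unit for thermal conductivity.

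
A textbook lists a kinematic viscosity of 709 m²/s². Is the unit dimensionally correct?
No

kinematic viscosity has SI base units: m^2 / s
m²/s² does NOT reduce to m^2 / s; a valid unit for kinematic viscosity would be e.g. m²/s.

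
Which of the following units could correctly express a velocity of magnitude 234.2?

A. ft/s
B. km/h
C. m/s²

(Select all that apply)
A, B

velocity has SI base units: m / s

Checking each option against m / s:
  A. ft/s: ✓ matches
  B. km/h: ✓ matches
  C. m/s²: ✗ does not match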